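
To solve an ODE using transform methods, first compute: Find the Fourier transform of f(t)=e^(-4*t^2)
The Fourier transform of a Gaussian e^(-a*t^2) is sqrt(pi/a)*e^(-omega^2/(4a)).
With a=4: F(omega)=sqrt(pi)/2*e^(-omega^2/16)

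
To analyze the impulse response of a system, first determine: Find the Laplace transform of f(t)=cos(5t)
L{cos(wt)}=s/(s²+w²)
L{cos(5t)}=s/(s²+25)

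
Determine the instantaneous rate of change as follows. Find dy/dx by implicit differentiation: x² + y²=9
Differentiate both sides: 2x + 2y·(dy/dx) = 0
Solve: dy/dx = -2x/(2y) = -x/y

Answer: dy/dx = -x/y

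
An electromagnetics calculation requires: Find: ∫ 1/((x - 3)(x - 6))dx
Partial fractions: 1/((x-3)(x-6)) = A/(x-3)+B/(x-6)
A = -1/3, B = 1/3
∫ [-1/3· 1/(x-3)+1/3· 1/(x-6)] dx
= (1/3)[ln|x-6| - ln|x-3|]+C

Answer: (1/3)·ln|(x-6)/(x-3)|+C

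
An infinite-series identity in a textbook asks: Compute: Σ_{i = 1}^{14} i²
Using formula: Σ i^2=n(n+1)(2n+1)/6=14·15·29/6=1015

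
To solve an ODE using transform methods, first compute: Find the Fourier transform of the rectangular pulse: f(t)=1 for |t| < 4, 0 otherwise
F(omega)=integral from -4 to 4 of e^(-j*omega*t) dt
=2*sin(4*omega)/omega=8*sinc(4*omega/pi)

Answer: 2*sin(4*omega)/omega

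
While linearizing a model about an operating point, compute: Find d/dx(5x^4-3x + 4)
Power rule: d/dx(ax^n) = n·a·x^(n-1)
Term by term: 20·x^3 - 3

Answer: 20x^3 - 3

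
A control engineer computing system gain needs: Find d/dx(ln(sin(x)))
Chain rule: d/dx[ln(u)] = u'/u where u = sin(x)
u' = cos(x)

Answer: (cos(x))/(sin(x))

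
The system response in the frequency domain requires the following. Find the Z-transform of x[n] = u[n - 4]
Using the time-shift property: Z{u[n-4]} = z^(-4) * z/(z-1)
= z^(-3)/(z-1)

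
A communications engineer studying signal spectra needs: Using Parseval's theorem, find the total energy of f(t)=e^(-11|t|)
Parseval's theorem: E=integral |f(t)|^2 dt=(1/2pi) integral |F(omega)|^2 domega
E=integral_{-inf}^{inf} e^(-22|t|) dt=2*integral_0^inf e^(-22t) dt=2/(2*11)=1/11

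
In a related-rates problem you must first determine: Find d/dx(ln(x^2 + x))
Chain rule: d/dx[ln(u)] = u'/u where u = x^2 + x
u' = 2x + 1

Answer: (2x + 1)/(x^2 + x)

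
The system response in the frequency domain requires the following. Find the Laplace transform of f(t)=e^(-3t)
L{e^(at)}=1/(s-a)
L{e^(-3t)}=1/(s + 3)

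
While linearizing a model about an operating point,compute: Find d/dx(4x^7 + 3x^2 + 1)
Power rule: d/dx(ax^n) = n·a·x^(n-1)
Term by term: 28·x^6+6·x

Answer: 28x^6+6x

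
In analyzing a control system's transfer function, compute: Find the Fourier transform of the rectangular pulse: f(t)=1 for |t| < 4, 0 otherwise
F(omega) = integral from -4 to 4 of e^(-j*omega*t) dt
= 2*sin(4*omega)/omega = 8*sinc(4*omega/pi)

Answer: 2*sin(4*omega)/omega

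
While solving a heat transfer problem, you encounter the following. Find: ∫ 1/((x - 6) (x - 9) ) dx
Partial fractions: 1/((x-6)(x-9)) = A/(x-6) + B/(x-9)
A = -1/3, B = 1/3
∫ [-1/3· 1/(x-6) + 1/3· 1/(x-9)] dx
= (1/3)[ln|x-9| - ln|x-6|] + C

Answer: (1/3)·ln|(x-9)/(x-6)| + C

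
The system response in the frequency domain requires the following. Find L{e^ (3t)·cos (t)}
First shifting: L{e^(at)f(t)}=F(s-a)
L{cos(t)}=s/(s²+1)
Shift: (s-3)/((s-3)²+1)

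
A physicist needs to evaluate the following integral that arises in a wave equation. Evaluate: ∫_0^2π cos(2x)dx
Antiderivative: sin(2x)/2
Evaluate at bounds: [sin(2·2π)/2] - [sin(2·0)/2]
=((0) - (0))/2=0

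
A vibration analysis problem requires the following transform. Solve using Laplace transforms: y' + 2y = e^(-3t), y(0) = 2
Take L: sY - 2+2Y=1/(s+3)
Y(s+2)=1/(s+3)+2
Y=1/((s+3)(s+2))+2/(s+2)
Partial fractions: 1/((s+3)(s+2))=-1/(s+3)+1/(s+2)
So Y=-1/(s+3)+3/(s+2)
Inverse Laplace transform (L^(-1){1/(s+3)}=e^(-3t), L^(-1){1/(s+2)}=e^(-2t)):

Answer: y(t)=-1·e^(-3t)+3·e^(-2t)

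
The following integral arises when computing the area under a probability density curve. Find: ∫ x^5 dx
Using power rule: ∫ x^5 dx = 1/6 x^6 + C = (1/6)x^6 + C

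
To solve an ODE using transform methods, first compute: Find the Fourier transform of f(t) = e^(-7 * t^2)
The Fourier transform of a Gaussian e^(-a * t^2) is sqrt(pi/a) * e^(-omega^2/(4a)).
With a = 7: F(omega) = sqrt(pi/7) * e^(-omega^2/28)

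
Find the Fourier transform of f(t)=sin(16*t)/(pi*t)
sin(W*t)/(pi*t)=(W/pi)*sinc(W*t/pi) is the impulse response of the ideal low-pass filter with cutoff W (here W=16).
Its Fourier transform is a rectangular function:
F(omega)=1 for |omega| < 16, 0 otherwise

Answer: rect(omega/32) [i.e., 1 for |omega| < 16, 0 otherwise]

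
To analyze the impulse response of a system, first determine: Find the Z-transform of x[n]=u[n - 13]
Using the time-shift property: Z{u[n-13]}=z^(-13) * z/(z-1)
=z^(-12)/(z-1)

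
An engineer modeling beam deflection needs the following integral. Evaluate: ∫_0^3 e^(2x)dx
Antiderivative: (1/2)e^(2x)
Evaluate: (1/2)(e^6-1)

Answer: (e^6-1)/2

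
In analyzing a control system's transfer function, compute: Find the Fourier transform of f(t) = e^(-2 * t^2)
The Fourier transform of a Gaussian e^(-a*t^2) is sqrt(pi/a)*e^(-omega^2/(4a)).
With a = 2: F(omega) = sqrt(pi/2)*e^(-omega^2/8)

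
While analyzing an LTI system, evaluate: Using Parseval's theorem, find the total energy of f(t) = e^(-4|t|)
Parseval's theorem: E = integral |f(t)|^2 dt = (1/2pi) integral |F(omega)|^2 domega
E = integral_{-inf}^{inf} e^(-8|t|) dt = 2*integral_0^inf e^(-8t) dt = 2/(2*4) = 1/4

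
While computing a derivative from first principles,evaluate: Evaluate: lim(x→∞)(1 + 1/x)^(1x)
Rewrite as [(1+1/x)^x]^1.
lim(1+1/x)^x=e^1, so limit=(e^1)^1=e^1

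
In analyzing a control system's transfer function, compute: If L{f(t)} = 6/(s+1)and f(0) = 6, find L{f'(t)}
L{f'(t)} = s·F(s) - f(0) = 6s/(s + 1) - 6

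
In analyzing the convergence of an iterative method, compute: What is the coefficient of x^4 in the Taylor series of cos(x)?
cos(x)=Σ (-1)^k x^(2k)/(2k)!
For x^4: (-1)^2/4!=1/24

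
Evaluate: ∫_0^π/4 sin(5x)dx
Antiderivative: -cos(5x)/5
Evaluate at bounds: [-cos(5·π/4)/5] - [-cos(5·0)/5]
=(-(-√2/2)+(1))/5=1/5+√2/10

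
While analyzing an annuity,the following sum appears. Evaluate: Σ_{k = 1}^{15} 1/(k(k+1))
Partial fractions: 1/(k(k + 1))=1/k - 1/(k + 1)
Telescoping sum: 1(1 - 1/16)=1·15/16

Answer: 15/16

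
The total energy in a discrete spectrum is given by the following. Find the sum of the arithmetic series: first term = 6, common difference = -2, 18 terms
Last term: a_n=6 + (18 - 1)·-2=-28
Sum=n(a_1 + a_n)/2=18(6 + (-28))/2=-198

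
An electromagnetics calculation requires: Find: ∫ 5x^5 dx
Using power rule: ∫ 5x^5 dx=5/6 x^6 + C=(5/6)x^6 + C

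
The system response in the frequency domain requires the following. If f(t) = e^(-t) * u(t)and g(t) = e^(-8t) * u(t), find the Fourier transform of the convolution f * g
By the convolution theorem: F{f*g}=F(omega)*G(omega)
F(omega)=1/(1+j*omega), G(omega)=1/(8+j*omega)
F{f*g}=1/((1+j*omega)(8+j*omega))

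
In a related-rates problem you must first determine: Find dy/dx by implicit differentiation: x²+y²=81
Differentiate both sides: 2x+2y·(dy/dx)=0
Solve: dy/dx=-2x/(2y)=-x/y

Answer: dy/dx=-x/y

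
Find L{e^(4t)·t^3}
First shifting: L{e^(at)f(t)} = F(s-a)
L{t^3} = 6/s^4
Shift s → s-4: 6/(s-4)^4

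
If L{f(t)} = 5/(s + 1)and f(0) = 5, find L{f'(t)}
L{f'(t)} = s·F(s) - f(0) = 5s/(s + 1) - 5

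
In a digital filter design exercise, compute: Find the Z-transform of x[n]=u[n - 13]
Using the time-shift property: Z{u[n-13]}=z^(-13)*z/(z-1)
=z^(-12)/(z-1)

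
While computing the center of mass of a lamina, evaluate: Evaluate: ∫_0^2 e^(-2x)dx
Antiderivative: (1/(-2))e^(-2x)
Evaluate: (1/(-2))(e^-4 - 1)

Answer: (e^-4 - 1)/(-2)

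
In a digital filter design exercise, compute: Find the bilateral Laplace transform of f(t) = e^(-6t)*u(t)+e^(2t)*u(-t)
For e^(-6t) * u(t): L = 1/(s + 6), Re(s) > -6
For e^(2t) * u(-t): L = -1/(s-2), Re(s) < 2
Combined: F(s) = 1/(s + 6) - 1/(s-2), -6 < Re(s) < 2

Answer: 1/(s + 6) - 1/(s-2), ROC: -6 < Re(s) < 2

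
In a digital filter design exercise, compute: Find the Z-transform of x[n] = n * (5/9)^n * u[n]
Using the property Z{n*a^n*u[n]} = az/(z-a)^2
With a = 5/9: X(z) = (5/9)z/(z - 5/9)^2, |z| > 5/9

Answer: (5/9)z/(z - 5/9)^2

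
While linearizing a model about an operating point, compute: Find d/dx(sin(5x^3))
Chain rule: d/dx[sin(u)]=cos(u)·u' where u=5x^3
u'=15x^2

Answer: 15x^2·cos(5x^3)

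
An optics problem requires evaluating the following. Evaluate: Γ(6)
Γ(n) = (n-1)! for positive integers
Γ(6) = 5! = 120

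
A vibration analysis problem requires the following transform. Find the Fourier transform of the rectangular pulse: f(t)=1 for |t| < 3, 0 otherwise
F(omega)=integral from -3 to 3 of e^(-j * omega * t) dt
=2 * sin(3 * omega)/omega=6 * sinc(3 * omega/pi)

Answer: 2 * sin(3 * omega)/omega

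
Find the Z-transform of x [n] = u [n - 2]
Using the time-shift property: Z{u[n-2]} = z^(-2) * z/(z-1)
= z^(-1)/(z-1)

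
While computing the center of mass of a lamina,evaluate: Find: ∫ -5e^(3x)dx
Since d/dx[e^(3x)]=3e^(3x), we get -5/3 e^(3x) + C

Answer: (-5/3)e^(3x) + C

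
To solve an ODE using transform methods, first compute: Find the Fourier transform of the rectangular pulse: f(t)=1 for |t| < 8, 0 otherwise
F(omega) = integral from -8 to 8 of e^(-j*omega*t) dt
= 2*sin(8*omega)/omega = 16*sinc(8*omega/pi)

Answer: 2*sin(8*omega)/omega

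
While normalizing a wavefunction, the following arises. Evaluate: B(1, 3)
B(x,y)=Γ(x)Γ(y)/Γ(x + y)=(x-1)!(y-1)!/(x + y-1)!
B(1,3)=0!·2!/3!=1/3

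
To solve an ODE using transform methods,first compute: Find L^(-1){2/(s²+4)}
L^(-1){w/(s² + w²)} = sin(wt)
Here w = 2

Answer: sin(2t)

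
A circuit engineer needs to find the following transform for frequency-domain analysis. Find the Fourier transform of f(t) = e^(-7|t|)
Using the standard pair: F{e^(-a|t|)}=2a/(a^2 + omega^2)
With a=7: F(omega)=14/(49 + omega^2)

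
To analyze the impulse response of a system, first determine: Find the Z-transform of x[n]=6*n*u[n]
Z{n * u[n]}=z/(z-1)^2
By linearity: Z{6 * n * u[n]}=6z/(z-1)^2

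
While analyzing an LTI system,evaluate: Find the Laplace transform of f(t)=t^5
L{t^n} = n!/s^(n + 1)
L{t^5} = 5!/s^6 = 120/s^6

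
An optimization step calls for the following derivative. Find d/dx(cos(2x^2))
Chain rule: d/dx[cos(u)] = -sin(u)·u' where u = 2x^2
u' = 4x

Answer: -4x·sin(2x^2)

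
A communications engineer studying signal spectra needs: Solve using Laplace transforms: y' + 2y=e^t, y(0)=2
Take L: sY - 2 + 2Y = 1/(s-1)
Y(s + 2) = 1/(s-1) + 2
Y = 1/((s-1)(s + 2)) + 2/(s + 2)
Partial fractions: 1/((s-1)(s + 2)) = (1/3)/(s-1) - (1/3)/(s + 2)
So Y = (1/3)/(s-1) + (5/3)/(s + 2)
Inverse Laplace transform (L^(-1){1/(s-1)} = e^t, L^(-1){1/(s + 2)} = e^(-2t)):

Answer: y(t) = (1/3)·e^t + (5/3)·e^(-2t)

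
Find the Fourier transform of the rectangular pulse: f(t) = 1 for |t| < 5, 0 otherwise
F(omega)=integral from -5 to 5 of e^(-j*omega*t) dt
=2*sin(5*omega)/omega=10*sinc(5*omega/pi)

Answer: 2*sin(5*omega)/omega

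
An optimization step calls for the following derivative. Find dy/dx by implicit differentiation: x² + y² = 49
Differentiate both sides: 2x + 2y·(dy/dx)=0
Solve: dy/dx=-2x/(2y)=-x/y

Answer: dy/dx=-x/y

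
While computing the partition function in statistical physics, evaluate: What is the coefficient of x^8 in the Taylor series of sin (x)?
sin(x) has only odd powers. Coefficient of x^8=0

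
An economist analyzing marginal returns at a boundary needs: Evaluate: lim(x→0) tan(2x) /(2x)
tan(u) ≈ u for small u:
tan(2x)/(2x) ≈ 2x/(2x) = 2/2

Answer: 1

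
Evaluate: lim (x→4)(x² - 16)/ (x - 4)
Factor: (x² - 16) = (x-4)(x+4)
Cancel (x-4): lim(x→4) (x+4) = 8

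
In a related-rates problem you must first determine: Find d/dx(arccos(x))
d/dx[arccos(u)]=-u'/√(1-u²), u=x, u'=1

Answer: -1/√(1-x²)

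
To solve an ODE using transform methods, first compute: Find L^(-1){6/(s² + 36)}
L^(-1){w/(s²+w²)}=sin(wt)
Here w=6

Answer: sin(6t)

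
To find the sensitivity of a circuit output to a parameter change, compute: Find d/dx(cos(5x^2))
Chain rule: d/dx[cos(u)] = -sin(u)·u' where u = 5x^2
u' = 10x

Answer: -10x·sin(5x^2)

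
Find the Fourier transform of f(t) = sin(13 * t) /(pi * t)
sin(W * t)/(pi * t) = (W/pi) * sinc(W * t/pi) is the impulse response of the ideal low-pass filter with cutoff W (here W = 13).
Its Fourier transform is a rectangular function:
F(omega) = 1 for |omega| < 13, 0 otherwise

Answer: rect(omega/26) [i.e., 1 for |omega| < 13, 0 otherwise]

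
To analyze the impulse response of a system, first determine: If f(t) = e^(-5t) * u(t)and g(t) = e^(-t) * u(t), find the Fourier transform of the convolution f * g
By the convolution theorem: F{f*g} = F(omega)*G(omega)
F(omega) = 1/(5+j*omega), G(omega) = 1/(1+j*omega)
F{f*g} = 1/((5+j*omega)(1+j*omega))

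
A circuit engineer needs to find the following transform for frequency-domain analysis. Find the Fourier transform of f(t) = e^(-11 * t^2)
The Fourier transform of a Gaussian e^(-a * t^2) is sqrt(pi/a) * e^(-omega^2/(4a)).
With a=11: F(omega)=sqrt(pi/11) * e^(-omega^2/44)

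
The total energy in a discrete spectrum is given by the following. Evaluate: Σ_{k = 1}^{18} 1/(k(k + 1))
Partial fractions: 1/(k(k+1)) = 1/k - 1/(k+1)
Telescoping sum: 1(1-1/19) = 1·18/19

Answer: 18/19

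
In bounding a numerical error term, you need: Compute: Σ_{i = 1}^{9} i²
Using formula: Σ i^2=n(n + 1)(2n + 1)/6=9·10·19/6=285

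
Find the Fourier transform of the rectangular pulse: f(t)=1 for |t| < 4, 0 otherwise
F(omega)=integral from -4 to 4 of e^(-j * omega * t) dt
=2 * sin(4 * omega)/omega=8 * sinc(4 * omega/pi)

Answer: 2 * sin(4 * omega)/omega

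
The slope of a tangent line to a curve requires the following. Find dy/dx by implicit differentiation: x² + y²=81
Differentiate both sides: 2x + 2y·(dy/dx) = 0
Solve: dy/dx = -2x/(2y) = -x/y

Answer: dy/dx = -x/y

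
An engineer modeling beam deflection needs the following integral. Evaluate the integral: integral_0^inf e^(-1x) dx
integral_0^inf e^(-1x) dx = [-1/1*e^(-1x)]_0^inf
= 0 - (-1/1) = 1/1

Answer: 1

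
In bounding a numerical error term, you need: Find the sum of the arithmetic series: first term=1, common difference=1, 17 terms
Last term: a_n = 1 + (17 - 1)·1 = 17
Sum = n(a_1 + a_n)/2 = 17(1 + 17)/2 = 153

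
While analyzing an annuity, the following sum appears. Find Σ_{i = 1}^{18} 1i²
= 1·n(n + 1)(2n + 1)/6 = 1·18·19·37/6 = 2109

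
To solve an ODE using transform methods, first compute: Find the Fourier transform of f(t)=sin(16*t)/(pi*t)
sin(W * t)/(pi * t)=(W/pi) * sinc(W * t/pi) is the impulse response of the ideal low-pass filter with cutoff W (here W=16).
Its Fourier transform is a rectangular function:
F(omega)=1 for |omega| < 16, 0 otherwise

Answer: rect(omega/32) [i.e., 1 for |omega| < 16, 0 otherwise]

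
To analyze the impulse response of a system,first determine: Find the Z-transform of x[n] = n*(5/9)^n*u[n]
Using the property Z{n * a^n * u[n]} = az/(z-a)^2
With a = 5/9: X(z) = (5/9)z/(z - 5/9)^2, |z| > 5/9

Answer: (5/9)z/(z - 5/9)^2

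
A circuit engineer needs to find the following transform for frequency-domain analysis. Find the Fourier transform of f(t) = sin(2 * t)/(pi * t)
sin(W * t)/(pi * t) = (W/pi) * sinc(W * t/pi) is the impulse response of the ideal low-pass filter with cutoff W (here W = 2).
Its Fourier transform is a rectangular function:
F(omega) = 1 for |omega| < 2, 0 otherwise

Answer: rect(omega/4) [i.e., 1 for |omega| < 2, 0 otherwise]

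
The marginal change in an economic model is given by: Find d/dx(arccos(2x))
d/dx[arccos(u)]=-u'/√(1-u²), u=2x, u'=2

Answer: -2/√(1-4x²)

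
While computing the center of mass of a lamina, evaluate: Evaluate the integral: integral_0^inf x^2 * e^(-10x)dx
This is a Gamma integral. Substitute u = 10x (du = 10 dx):
integral_0^inf x^2*e^(-10x) dx = (1/10^3) integral_0^inf u^2*e^(-u) du
= Gamma(3)/10^3 = 2!/10^3 = 2/1000

Answer: 1/500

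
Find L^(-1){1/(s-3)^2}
L^(-1){1/(s-a)^n}=t^(n-1)·e^(at)/(n-1)!
Here a=3, n=2: t^1·e^(3t)/1

Answer: t·e^(3t)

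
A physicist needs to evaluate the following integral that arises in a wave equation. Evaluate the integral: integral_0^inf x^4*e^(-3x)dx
This is a Gamma integral. Substitute u=3x (du=3 dx):
integral_0^inf x^4*e^(-3x) dx=(1/3^5) integral_0^inf u^4*e^(-u) du
=Gamma(5)/3^5=4!/3^5=24/243

Answer: 8/81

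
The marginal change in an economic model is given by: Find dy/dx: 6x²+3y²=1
Differentiate: 12x+6y·(dy/dx)=0
dy/dx=-12x/(6y)=-2·(x/y)

Answer: dy/dx=-2·(x/y)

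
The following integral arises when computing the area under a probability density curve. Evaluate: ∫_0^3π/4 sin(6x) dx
Antiderivative: -cos(6x)/6
Evaluate at bounds: [-cos(6·3π/4)/6] - [-cos(6·0)/6]
=(-(0) + (1))/6=1/6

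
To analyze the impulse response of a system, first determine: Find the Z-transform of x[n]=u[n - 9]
Using the time-shift property: Z{u[n-9]}=z^(-9) * z/(z-1)
=z^(-8)/(z-1)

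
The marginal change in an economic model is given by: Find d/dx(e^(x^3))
Chain rule: d/dx[e^u]=e^u · u' where u=x^3
u'=3x^2

Answer: 3x^2·e^(x^3)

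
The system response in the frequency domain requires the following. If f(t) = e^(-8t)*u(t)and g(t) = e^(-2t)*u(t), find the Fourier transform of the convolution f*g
By the convolution theorem: F{f*g}=F(omega)*G(omega)
F(omega)=1/(8 + j*omega), G(omega)=1/(2 + j*omega)
F{f*g}=1/((8 + j*omega)(2 + j*omega))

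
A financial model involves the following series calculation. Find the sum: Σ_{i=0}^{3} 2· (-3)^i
Geometric series: S=a(1 - r^n)/(1 - r)
a=2, r=-3, n=4
S=2(1-81)/4=-40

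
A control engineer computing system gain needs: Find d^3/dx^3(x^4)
Apply power rule 3 times:
d^1: 4x^3
d^2: 12x^2
d^3: 24x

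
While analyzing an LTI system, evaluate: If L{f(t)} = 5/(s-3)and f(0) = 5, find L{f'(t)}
L{f'(t)}=s·F(s) - f(0)=5s/(s-3)-5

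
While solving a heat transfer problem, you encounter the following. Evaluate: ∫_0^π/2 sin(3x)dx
Antiderivative: -cos(3x)/3
Evaluate at bounds: [-cos(3·π/2)/3] - [-cos(3·0)/3]
= (-(0)+(1))/3 = 1/3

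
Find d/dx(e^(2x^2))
Chain rule: d/dx[e^u] = e^u · u' where u = 2x^2
u' = 4x

Answer: 4x·e^(2x^2)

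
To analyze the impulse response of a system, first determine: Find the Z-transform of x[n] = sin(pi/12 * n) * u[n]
Z{sin(w0 * n) * u[n]}=z * sin(w0)/(z^2 - 2z * cos(w0) + 1)
With w0=pi/12: X(z)=z * sin(pi/12)/(z^2 - 2z * cos(pi/12) + 1)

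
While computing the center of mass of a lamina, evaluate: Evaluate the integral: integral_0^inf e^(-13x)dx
integral_0^inf e^(-13x) dx=[-1/13*e^(-13x)]_0^inf
=0 - (-1/13)=1/13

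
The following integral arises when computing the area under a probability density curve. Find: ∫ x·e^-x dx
Integration by parts: u=x, dv=e^-x dx
du=dx, v=-e^-x
=-x·e^-x - ∫ -e^-x dx
=-x·e^-x - e^-x+C

Answer: -e^-x(x+1)+C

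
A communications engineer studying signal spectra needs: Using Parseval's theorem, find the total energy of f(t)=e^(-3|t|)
Parseval's theorem: E=integral |f(t)|^2 dt=(1/2pi) integral |F(omega)|^2 domega
E=integral_{-inf}^{inf} e^(-6|t|) dt=2 * integral_0^inf e^(-6t) dt=2/(2 * 3)=1/3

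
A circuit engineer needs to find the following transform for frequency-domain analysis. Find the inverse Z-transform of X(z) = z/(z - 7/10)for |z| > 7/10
Standard pair: z/(z-a) <-> a^n * u[n] for causal signals
With a=7/10: x[n]=(7/10)^n * u[n]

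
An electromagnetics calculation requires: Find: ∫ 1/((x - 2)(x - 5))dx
Partial fractions: 1/((x-2)(x-5)) = A/(x-2) + B/(x-5)
A = -1/3, B = 1/3
∫ [-1/3· 1/(x-2) + 1/3· 1/(x-5)] dx
= (1/3)[ln|x-5| - ln|x-2|] + C

Answer: (1/3)·ln|(x-5)/(x-2)| + C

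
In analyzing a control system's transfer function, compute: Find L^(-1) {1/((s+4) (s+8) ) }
Partial fractions: 1/((s+4)(s+8)) = A/(s+4)+B/(s+8)
Cover-up: A = 1/(s+8)|_{s = -4} = 1/4; B = 1/(s+4)|_{s = -8} = -1/4
L^(-1) = (1/4)e^(-4t) - (1/4)e^(-8t)

Answer: (1/4)(e^(-4t) - e^(-8t))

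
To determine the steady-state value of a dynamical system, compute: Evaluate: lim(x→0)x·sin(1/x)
Squeeze theorem: -|x| ≤ x·sin(1/x) ≤ |x|
Since x → 0 as x → 0, by squeeze theorem the limit is 0

Answer: 0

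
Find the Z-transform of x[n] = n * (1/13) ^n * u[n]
Using the property Z{n * a^n * u[n]} = az/(z-a)^2
With a = 1/13: X(z) = (1/13)z/(z - 1/13)^2, |z| > 1/13

Answer: (1/13)z/(z - 1/13)^2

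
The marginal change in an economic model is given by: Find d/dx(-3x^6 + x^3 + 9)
Power rule: d/dx(ax^n)=n·a·x^(n-1)
Term by term: -18·x^5+3·x^2

Answer: -18x^5+3x^2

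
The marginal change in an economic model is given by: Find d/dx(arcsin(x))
d/dx[arcsin(u)] = u'/√(1-u²), u = x, u' = 1

Answer: 1/√(1-x²)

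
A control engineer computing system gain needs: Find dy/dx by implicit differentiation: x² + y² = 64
Differentiate both sides: 2x + 2y·(dy/dx)=0
Solve: dy/dx=-2x/(2y)=-x/y

Answer: dy/dx=-x/y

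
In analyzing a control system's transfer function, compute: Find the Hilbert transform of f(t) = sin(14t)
The Hilbert transform shifts each frequency component by -pi/2.
H{sin(wt)}=-cos(wt)
With w=14: H{sin(14t)}=-cos(14t)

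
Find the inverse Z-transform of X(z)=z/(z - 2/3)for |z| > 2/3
Standard pair: z/(z-a) <-> a^n*u[n] for causal signals
With a=2/3: x[n]=(2/3)^n*u[n]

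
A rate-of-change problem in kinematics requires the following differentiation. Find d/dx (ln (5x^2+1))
Chain rule: d/dx[ln(u)]=u'/u where u=5x^2+1
u'=10x

Answer: (10x)/(5x^2+1)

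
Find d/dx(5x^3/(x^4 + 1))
Quotient rule: (f/g)'=(f'g - fg')/g²
f=5x^3, f'=15x^2
g=x^4+1, g'=4x^3

Answer: (15x^2·(x^4+1)-20x^6)/(x^4+1)²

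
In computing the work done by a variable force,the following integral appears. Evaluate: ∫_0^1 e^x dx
Antiderivative: e^x
Evaluate: (e^1-1)

Answer: e^1-1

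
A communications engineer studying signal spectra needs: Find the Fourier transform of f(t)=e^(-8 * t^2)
The Fourier transform of a Gaussian e^(-a*t^2) is sqrt(pi/a)*e^(-omega^2/(4a)).
With a=8: F(omega)=sqrt(pi/8)*e^(-omega^2/32)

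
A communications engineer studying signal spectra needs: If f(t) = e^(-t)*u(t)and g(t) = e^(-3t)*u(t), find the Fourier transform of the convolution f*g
By the convolution theorem: F{f * g}=F(omega) * G(omega)
F(omega)=1/(1 + j * omega), G(omega)=1/(3 + j * omega)
F{f * g}=1/((1 + j * omega)(3 + j * omega))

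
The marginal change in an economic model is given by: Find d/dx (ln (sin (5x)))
Chain rule: d/dx[ln(u)] = u'/u where u = sin(5x)
u' = 5cos(5x)

Answer: (5cos(5x))/(sin(5x))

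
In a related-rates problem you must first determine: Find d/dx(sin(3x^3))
Chain rule: d/dx[sin(u)]=cos(u)·u' where u=3x^3
u'=9x^2

Answer: 9x^2·cos(3x^3)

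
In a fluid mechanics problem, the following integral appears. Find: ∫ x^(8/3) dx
Power rule: ∫ x^(8/3) dx = x^(11/3)/(11/3) + C

Answer: (3/11)·x^(11/3) + C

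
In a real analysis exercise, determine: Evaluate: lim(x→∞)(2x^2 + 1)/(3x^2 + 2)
Divide numerator and denominator by x^2:
lim (2+1/x^2)/(3+2/x^2) = 2/3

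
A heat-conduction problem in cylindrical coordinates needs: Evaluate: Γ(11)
Γ(n) = (n-1)! for positive integers
Γ(11) = 10! = 3628800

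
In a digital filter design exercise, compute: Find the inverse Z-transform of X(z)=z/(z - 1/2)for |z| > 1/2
Standard pair: z/(z-a) <-> a^n*u[n] for causal signals
With a = 1/2: x[n] = (1/2)^n*u[n]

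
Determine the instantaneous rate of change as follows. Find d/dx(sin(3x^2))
Chain rule: d/dx[sin(u)]=cos(u)·u' where u=3x^2
u'=6x

Answer: 6x·cos(3x^2)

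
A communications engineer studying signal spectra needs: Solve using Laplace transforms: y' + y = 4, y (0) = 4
Take L of both sides: sY(s)-4+Y(s)=4/s
Y(s)(s+1)=4/s+4
Y(s)=4/(s(s+1))+4/(s+1)
Partial fractions: 4/(s(s+1))=4/s - 4/(s+1)
So Y(s)=4/s
Inverse transform (L^(-1){1/s}=1, L^(-1){1/(s+1)}=e^(-t)):

Answer: y(t)=4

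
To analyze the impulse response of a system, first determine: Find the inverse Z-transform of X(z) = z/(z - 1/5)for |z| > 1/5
Standard pair: z/(z-a) <-> a^n * u[n] for causal signals
With a=1/5: x[n]=(1/5)^n * u[n]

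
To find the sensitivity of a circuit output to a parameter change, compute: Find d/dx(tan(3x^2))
Chain rule: d/dx[tan(u)]=sec²(u)·u' where u=3x^2
u'=6x

Answer: 6x·sec²(3x^2)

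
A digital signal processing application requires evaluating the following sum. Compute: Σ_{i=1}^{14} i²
Using formula: Σ i^2=n(n + 1)(2n + 1)/6=14·15·29/6=1015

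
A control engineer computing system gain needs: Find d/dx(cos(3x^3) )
Chain rule: d/dx[cos(u)] = -sin(u)·u' where u = 3x^3
u' = 9x^2

Answer: -9x^2·sin(3x^3)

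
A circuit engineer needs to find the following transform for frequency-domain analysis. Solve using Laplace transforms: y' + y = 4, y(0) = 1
Take L of both sides: sY(s) - 1 + Y(s) = 4/s
Y(s)(s + 1) = 4/s + 1
Y(s) = 4/(s(s + 1)) + 1/(s + 1)
Partial fractions: 4/(s(s + 1)) = 4/s - 4/(s + 1)
So Y(s) = 4/s - 3/(s + 1)
Inverse transform (L^(-1){1/s} = 1, L^(-1){1/(s + 1)} = e^(-t)):

Answer: y(t) = 4 - 3·e^(-t)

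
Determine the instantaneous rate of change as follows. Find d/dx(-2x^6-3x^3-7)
Power rule: d/dx(ax^n) = n·a·x^(n-1)
Term by term: -12·x^5-9·x^2

Answer: -12x^5-9x^2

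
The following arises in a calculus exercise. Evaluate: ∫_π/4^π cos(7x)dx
Antiderivative: sin(7x)/7
Evaluate at bounds: [sin(7·π)/7] - [sin(7·π/4)/7]
=((0) - (-√2/2))/7=√2/14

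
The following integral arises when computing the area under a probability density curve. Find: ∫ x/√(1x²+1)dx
Let u = x² + 1, du = 2x dx
∫ (1/2)·u^(-1/2) du = √u + C

Answer: √(x² + 1) + C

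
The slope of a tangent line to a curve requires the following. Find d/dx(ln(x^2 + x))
Chain rule: d/dx[ln(u)]=u'/u where u=x^2 + x
u'=2x + 1

Answer: (2x + 1)/(x^2 + x)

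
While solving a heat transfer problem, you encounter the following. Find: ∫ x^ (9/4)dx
Power rule: ∫ x^(9/4) dx = x^(13/4)/(13/4)+C

Answer: (4/13)·x^(13/4)+C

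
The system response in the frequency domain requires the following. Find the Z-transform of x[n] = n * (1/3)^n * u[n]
Using the property Z{n*a^n*u[n]}=az/(z-a)^2
With a=1/3: X(z)=(1/3)z/(z - 1/3)^2, |z| > 1/3

Answer: (1/3)z/(z - 1/3)^2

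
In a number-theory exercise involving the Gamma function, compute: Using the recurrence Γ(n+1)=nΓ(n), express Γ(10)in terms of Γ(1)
Γ(10) = 9Γ(9) = 9·8Γ(8) = ... = 9!·Γ(1) = 362880·Γ(1)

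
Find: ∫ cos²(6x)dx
Using identity cos²(u) = (1+cos(2u))/2:
∫ (1+cos(12x))/2 dx = x/2+sin(12x)/24+C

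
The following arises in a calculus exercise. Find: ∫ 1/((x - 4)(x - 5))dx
Partial fractions: 1/((x-4)(x-5))=A/(x-4)+B/(x-5)
A=-1, B=1
∫ [-1· 1/(x-4)+1· 1/(x-5)] dx
=(1)[ln|x-5| - ln|x-4|]+C

Answer: ln|(x-5)/(x-4)|+C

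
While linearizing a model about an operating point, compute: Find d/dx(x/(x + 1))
Quotient rule: (f/g)' = (f'g - fg')/g²
f = x, f' = 1
g = x + 1, g' = 1

Answer: (1·(x + 1) - x)/(x + 1)²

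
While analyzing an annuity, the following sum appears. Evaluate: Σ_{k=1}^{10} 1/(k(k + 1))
Partial fractions: 1/(k(k+1))=1/k - 1/(k+1)
Telescoping sum: 1(1-1/11)=1·10/11

Answer: 10/11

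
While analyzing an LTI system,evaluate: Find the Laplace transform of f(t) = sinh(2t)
L{sinh(at)}=a/(s²-a²)
L{sinh(2t)}=2/(s²-4)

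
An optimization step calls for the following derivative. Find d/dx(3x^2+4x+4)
Power rule: d/dx(ax^n)=n·a·x^(n-1)
Term by term: 6·x + 4

Answer: 6x + 4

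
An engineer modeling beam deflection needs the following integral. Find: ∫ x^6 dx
Using power rule: ∫ x^6 dx=1/7 x^7+C=(1/7)x^7+C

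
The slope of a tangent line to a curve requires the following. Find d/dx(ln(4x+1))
Chain rule: d/dx[ln(u)] = u'/u where u = 4x+1
u' = 4

Answer: (4)/(4x+1)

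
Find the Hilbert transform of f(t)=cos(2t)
The Hilbert transform shifts each frequency component by -pi/2.
H{cos(wt)} = sin(wt)
With w = 2: H{cos(2t)} = sin(2t)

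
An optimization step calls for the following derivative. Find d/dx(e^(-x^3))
Chain rule: d/dx[e^u] = e^u · u' where u = -x^3
u' = -3x^2

Answer: -3x^2·e^(-x^3)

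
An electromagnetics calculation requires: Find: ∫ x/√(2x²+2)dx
Let u = 2x² + 2, du = 4x dx
∫ (1/4)·u^(-1/2) du = √u/2 + C

Answer: √(2x² + 2)/2 + C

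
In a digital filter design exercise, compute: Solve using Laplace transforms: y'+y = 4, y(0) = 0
Take L of both sides: sY(s)-0+Y(s)=4/s
Y(s)(s+1)=4/s+0
Y(s)=4/(s(s+1))+0/(s+1)
Partial fractions: 4/(s(s+1))=4/s - 4/(s+1)
So Y(s)=4/s - 4/(s+1)
Inverse transform (L^(-1){1/s}=1, L^(-1){1/(s+1)}=e^(-t)):

Answer: y(t)=4-4·e^(-t)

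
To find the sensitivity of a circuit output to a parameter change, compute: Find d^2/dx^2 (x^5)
Apply power rule 2 times:
d^1: 5x^4
d^2: 20x^3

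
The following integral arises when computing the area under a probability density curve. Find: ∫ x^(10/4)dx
Power rule: ∫ x^(5/2) dx=x^(7/2)/(7/2)+C

Answer: (2/7)·x^(7/2)+C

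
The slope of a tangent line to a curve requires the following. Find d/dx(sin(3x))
Chain rule: d/dx[sin(u)]=cos(u)·u' where u=3x
u'=3

Answer: 3·cos(3x)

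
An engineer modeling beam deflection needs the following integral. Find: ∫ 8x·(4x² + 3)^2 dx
Let u=4x²+3, du=8x dx
∫ u^2 du=u^3/3+C

Answer: (4x²+3)^3/3+C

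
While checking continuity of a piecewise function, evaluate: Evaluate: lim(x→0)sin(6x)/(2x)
L'Hôpital (0/0): lim 6cos(6x)/2 = 6/2

Answer: 3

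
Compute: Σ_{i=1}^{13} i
Using formula: Σ i^1 = n(n + 1)/2 = 13·14/2 = 91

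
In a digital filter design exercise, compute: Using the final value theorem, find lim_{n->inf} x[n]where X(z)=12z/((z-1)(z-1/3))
Final value theorem: lim x[n]=lim_{z->1} (z-1) * X(z)
(z-1) * X(z)=12z/(z-1/3)
As z->1: 12/(1-1/3)=12/(2/3)=18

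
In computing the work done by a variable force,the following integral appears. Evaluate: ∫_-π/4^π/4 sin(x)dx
Antiderivative: -cos(x)
Evaluate at bounds: [-cos(1·π/4)/1] - [-cos(1·-π/4)/1]
= (-(√2/2)+(√2/2))/1 = 0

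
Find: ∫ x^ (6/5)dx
Power rule: ∫ x^(6/5) dx=x^(11/5)/(11/5)+C

Answer: (5/11)·x^(11/5)+C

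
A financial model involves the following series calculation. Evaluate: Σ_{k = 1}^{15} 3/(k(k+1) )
Partial fractions: 3/(k(k + 1)) = 3/k - 3/(k + 1)
Telescoping sum: 3(1 - 1/16) = 3·15/16

Answer: 45/16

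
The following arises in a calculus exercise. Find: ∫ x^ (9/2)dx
Power rule: ∫ x^(9/2) dx=x^(11/2)/(11/2) + C

Answer: (2/11)·x^(11/2) + C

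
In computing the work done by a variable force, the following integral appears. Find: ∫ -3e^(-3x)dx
Since d/dx[e^(-3x)] = -3e^(-3x), we get 1 e^(-3x)+C

Answer: e^(-3x)+C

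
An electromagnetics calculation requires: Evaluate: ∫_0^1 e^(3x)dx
Antiderivative: (1/3)e^(3x)
Evaluate: (1/3)(e^3 - 1)

Answer: (e^3 - 1)/3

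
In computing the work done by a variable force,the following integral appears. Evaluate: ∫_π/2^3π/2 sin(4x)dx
Antiderivative: -cos(4x)/4
Evaluate at bounds: [-cos(4·3π/2)/4] - [-cos(4·π/2)/4]
= (-(1) + (1))/4 = 0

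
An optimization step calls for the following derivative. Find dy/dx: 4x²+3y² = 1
Differentiate: 8x + 6y·(dy/dx)=0
dy/dx=-8x/(6y)=-(4/3)·(x/y)

Answer: dy/dx=-(4/3)·(x/y)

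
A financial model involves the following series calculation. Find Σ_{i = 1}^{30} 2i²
= 2·n(n+1)(2n+1)/6 = 2·30·31·61/6 = 18910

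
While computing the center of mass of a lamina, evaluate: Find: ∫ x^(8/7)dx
Power rule: ∫ x^(8/7) dx=x^(15/7)/(15/7)+C

Answer: (7/15)·x^(15/7)+C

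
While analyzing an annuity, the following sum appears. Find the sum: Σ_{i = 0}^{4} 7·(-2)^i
Geometric series: S = a(1 - r^n)/(1 - r)
a = 7, r = -2, n = 5
S = 7(1+32)/3 = 77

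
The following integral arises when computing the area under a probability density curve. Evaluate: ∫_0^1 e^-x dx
Antiderivative: -e^-x
Evaluate: -(e^-1 - 1)

Answer: (e^-1 - 1)/(-1)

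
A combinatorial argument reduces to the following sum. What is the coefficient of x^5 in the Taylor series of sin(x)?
sin(x) = Σ (-1)^k x^(2k+1)/(2k+1)!
For x^5: (-1)^2/5! = 1/120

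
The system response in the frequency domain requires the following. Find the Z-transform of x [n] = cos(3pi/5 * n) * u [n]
Z{cos(w0 * n) * u[n]}=z(z - cos(w0))/(z^2 - 2z * cos(w0) + 1)
With w0=3pi/5: X(z)=z(z - cos(3pi/5))/(z^2 - 2z * cos(3pi/5) + 1)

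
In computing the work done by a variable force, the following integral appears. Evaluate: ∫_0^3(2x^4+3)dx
Step 1: Find antiderivative F(x) = (2/5)x^5+3x
Step 2: F(3) - F(0) = 531/5 - (0) = 531/5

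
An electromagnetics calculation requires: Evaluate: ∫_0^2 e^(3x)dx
Antiderivative: (1/3)e^(3x)
Evaluate: (1/3)(e^6-1)

Answer: (e^6-1)/3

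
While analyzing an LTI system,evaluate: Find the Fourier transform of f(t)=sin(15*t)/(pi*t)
sin(W * t)/(pi * t)=(W/pi) * sinc(W * t/pi) is the impulse response of the ideal low-pass filter with cutoff W (here W=15).
Its Fourier transform is a rectangular function:
F(omega)=1 for |omega| < 15, 0 otherwise

Answer: rect(omega/30) [i.e., 1 for |omega| < 15, 0 otherwise]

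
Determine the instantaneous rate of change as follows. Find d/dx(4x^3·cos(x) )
Product rule: (fg)'=f'g + fg'
f=4x^3, f'=12x^2
g=cos(x), g'=-sin(x)

Answer: 12x^2·cos(x) - 4x^3·sin(x)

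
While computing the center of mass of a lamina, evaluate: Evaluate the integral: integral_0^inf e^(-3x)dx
integral_0^inf e^(-3x) dx=[-1/3*e^(-3x)]_0^inf
=0 - (-1/3)=1/3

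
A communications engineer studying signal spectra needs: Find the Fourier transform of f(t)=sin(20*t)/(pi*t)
sin(W * t)/(pi * t) = (W/pi) * sinc(W * t/pi) is the impulse response of the ideal low-pass filter with cutoff W (here W = 20).
Its Fourier transform is a rectangular function:
F(omega) = 1 for |omega| < 20, 0 otherwise

Answer: rect(omega/40) [i.e., 1 for |omega| < 20, 0 otherwise]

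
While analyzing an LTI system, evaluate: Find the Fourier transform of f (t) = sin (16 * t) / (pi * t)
sin(W * t)/(pi * t)=(W/pi) * sinc(W * t/pi) is the impulse response of the ideal low-pass filter with cutoff W (here W=16).
Its Fourier transform is a rectangular function:
F(omega)=1 for |omega| < 16, 0 otherwise

Answer: rect(omega/32) [i.e., 1 for |omega| < 16, 0 otherwise]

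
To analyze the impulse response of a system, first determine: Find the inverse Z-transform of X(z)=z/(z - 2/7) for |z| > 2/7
Standard pair: z/(z-a) <-> a^n*u[n] for causal signals
With a = 2/7: x[n] = (2/7)^n*u[n]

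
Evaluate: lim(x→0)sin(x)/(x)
L'Hôpital (0/0): lim cos(x)/1=1/1

Answer: 1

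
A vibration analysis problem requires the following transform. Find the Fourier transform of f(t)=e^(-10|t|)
Using the standard pair: F{e^(-a|t|)} = 2a/(a^2 + omega^2)
With a = 10: F(omega) = 20/(100 + omega^2)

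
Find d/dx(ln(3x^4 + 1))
Chain rule: d/dx[ln(u)]=u'/u where u=3x^4 + 1
u'=12x^3

Answer: (12x^3)/(3x^4 + 1)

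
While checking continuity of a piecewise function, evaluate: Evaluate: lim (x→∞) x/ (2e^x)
Apply L'Hôpital 1 times (∞/∞ each time):
Eventually get 1!/(2e^x) → 0

Answer: 0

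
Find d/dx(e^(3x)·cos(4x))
Product rule: (fg)'=f'g+fg'
f=e^(3x), f'=3·e^(3x)
g=cos(4x), g'=-4·sin(4x)

Answer: 3·e^(3x)·cos(4x)-4·e^(3x)·sin(4x)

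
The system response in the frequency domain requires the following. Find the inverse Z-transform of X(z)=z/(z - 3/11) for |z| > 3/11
Standard pair: z/(z-a) <-> a^n * u[n] for causal signals
With a = 3/11: x[n] = (3/11)^n * u[n]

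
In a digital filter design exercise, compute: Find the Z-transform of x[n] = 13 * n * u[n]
Z{n*u[n]}=z/(z-1)^2
By linearity: Z{13*n*u[n]}=13z/(z-1)^2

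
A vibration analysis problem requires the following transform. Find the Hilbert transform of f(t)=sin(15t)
The Hilbert transform shifts each frequency component by -pi/2.
H{sin(wt)} = -cos(wt)
With w = 15: H{sin(15t)} = -cos(15t)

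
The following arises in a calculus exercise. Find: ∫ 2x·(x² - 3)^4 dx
Let u = x² - 3, du = 2x dx
∫ u^4 du = u^5/5+C

Answer: (x² - 3)^5/5+C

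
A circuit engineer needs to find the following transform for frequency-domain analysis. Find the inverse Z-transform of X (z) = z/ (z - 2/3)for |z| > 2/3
Standard pair: z/(z-a) <-> a^n*u[n] for causal signals
With a=2/3: x[n]=(2/3)^n*u[n]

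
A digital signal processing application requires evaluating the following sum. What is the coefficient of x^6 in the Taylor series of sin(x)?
sin(x) has only odd powers. Coefficient of x^6=0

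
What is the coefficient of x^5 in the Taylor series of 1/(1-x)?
1/(1-x)=Σ x^n for |x|<1
All coefficients are 1

Answer: 1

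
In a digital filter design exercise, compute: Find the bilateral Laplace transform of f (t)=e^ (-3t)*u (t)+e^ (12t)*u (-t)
For e^(-3t) * u(t): L=1/(s+3), Re(s) > -3
For e^(12t) * u(-t): L=-1/(s-12), Re(s) < 12
Combined: F(s)=1/(s+3)-1/(s-12), -3 < Re(s) < 12

Answer: 1/(s+3)-1/(s-12), ROC: -3 < Re(s) < 12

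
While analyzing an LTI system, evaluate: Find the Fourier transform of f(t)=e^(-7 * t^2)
The Fourier transform of a Gaussian e^(-a*t^2) is sqrt(pi/a)*e^(-omega^2/(4a)).
With a = 7: F(omega) = sqrt(pi/7)*e^(-omega^2/28)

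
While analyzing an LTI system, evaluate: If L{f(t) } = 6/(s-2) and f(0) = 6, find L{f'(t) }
L{f'(t)} = s·F(s) - f(0) = 6s/(s-2) - 6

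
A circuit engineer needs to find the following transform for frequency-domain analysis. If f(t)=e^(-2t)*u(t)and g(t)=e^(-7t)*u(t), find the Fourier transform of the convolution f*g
By the convolution theorem: F{f * g}=F(omega) * G(omega)
F(omega)=1/(2 + j * omega), G(omega)=1/(7 + j * omega)
F{f * g}=1/((2 + j * omega)(7 + j * omega))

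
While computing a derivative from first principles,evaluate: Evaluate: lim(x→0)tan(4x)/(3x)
tan(u) ≈ u for small u:
tan(4x)/(3x) ≈ 4x/(3x)=4/3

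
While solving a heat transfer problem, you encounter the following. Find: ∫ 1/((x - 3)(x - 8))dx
Partial fractions: 1/((x-3)(x-8))=A/(x-3) + B/(x-8)
A=-1/5, B=1/5
∫ [-1/5· 1/(x-3) + 1/5· 1/(x-8)] dx
=(1/5)[ln|x-8| - ln|x-3|] + C

Answer: (1/5)·ln|(x-8)/(x-3)| + C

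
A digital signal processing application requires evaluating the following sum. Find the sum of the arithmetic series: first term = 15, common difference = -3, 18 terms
Last term: a_n = 15 + (18 - 1)·-3 = -36
Sum = n(a_1 + a_n)/2 = 18(15 + (-36))/2 = -189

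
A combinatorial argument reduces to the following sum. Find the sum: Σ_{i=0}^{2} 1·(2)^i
Geometric series: S=a(1 - r^n)/(1 - r)
a=1, r=2, n=3
S=1(1 - 8)/-1=7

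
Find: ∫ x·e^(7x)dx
Integration by parts: u = x, dv = e^(7x) dx
du = dx, v = e^(7x)/7
= x·e^(7x)/7 - ∫ e^(7x)/7 dx
= x·e^(7x)/7 - e^(7x)/49+C

Answer: e^(7x)(x/7-1/49)+C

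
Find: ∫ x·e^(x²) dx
Let u = x², du = 2x dx
∫ (1/2)e^u du = e^u/2+C

Answer: e^(x²)/2+C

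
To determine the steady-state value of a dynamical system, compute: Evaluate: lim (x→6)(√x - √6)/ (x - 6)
Multiply by conjugate (√x+√6)/(√x+√6):
=(x - 6)/((x - 6)(√x+√6))=1/(√x+√6)
As x → 6: 1/(2√6)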